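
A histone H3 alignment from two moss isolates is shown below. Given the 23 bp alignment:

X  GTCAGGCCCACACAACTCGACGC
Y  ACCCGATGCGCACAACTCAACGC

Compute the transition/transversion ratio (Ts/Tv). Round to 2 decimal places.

Transitions are A↔G and C↔T; transversions are all other mismatches.
Transitions: 6. Transversions: 2.
R = 6/2 = 3.00.

3.00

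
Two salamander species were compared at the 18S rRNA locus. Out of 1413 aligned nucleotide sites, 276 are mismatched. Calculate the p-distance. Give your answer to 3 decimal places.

0.195

p = 276/1413 = 0.195329… ≈ 0.195 (to 3 d.p.).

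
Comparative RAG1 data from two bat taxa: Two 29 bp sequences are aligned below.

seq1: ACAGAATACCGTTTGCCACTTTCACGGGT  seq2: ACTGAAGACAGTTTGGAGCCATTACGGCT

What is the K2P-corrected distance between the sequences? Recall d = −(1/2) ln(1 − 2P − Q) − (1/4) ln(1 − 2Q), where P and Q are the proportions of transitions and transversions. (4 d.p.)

Of 29 sites, 3 differences are transitions and 7 are transversions, so P = 3/29 ≈ 0.103448 and Q = 7/29 ≈ 0.241379.
Under the Kimura two-parameter model, d = −½ ln(1 − 2P − Q) − ¼ ln(1 − 2Q).
1 − 2P − Q = 0.551725, giving −½ ln(0.551725) = 0.297353.
1 − 2Q = 0.517242, giving −¼ ln(0.517242) = 0.164811.
d = 0.297353 + 0.164811 = 0.462164.

0.4622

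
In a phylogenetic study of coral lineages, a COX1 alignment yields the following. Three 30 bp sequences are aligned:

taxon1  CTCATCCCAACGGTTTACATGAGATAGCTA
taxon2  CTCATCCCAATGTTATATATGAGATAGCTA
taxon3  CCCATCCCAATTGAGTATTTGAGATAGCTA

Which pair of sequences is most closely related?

taxon1–taxon2: 4/30 differ, p = 0.133, d = 0.147.
taxon1–taxon3: 7/30 differ, p = 0.233, d = 0.280.
taxon2–taxon3: 6/30 differ, p = 0.200, d = 0.233.
The smallest distance is between taxon1 and taxon2.

taxon1 and taxon2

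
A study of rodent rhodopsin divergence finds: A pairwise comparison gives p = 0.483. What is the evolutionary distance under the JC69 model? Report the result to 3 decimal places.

0.775

d = −(3/4) ln(1 − 4p/3) = −0.75 ln(1 − 0.644) = −0.75 ln(0.356)
  = −0.75 × (-1.032825) = 0.774619 substitutions/site.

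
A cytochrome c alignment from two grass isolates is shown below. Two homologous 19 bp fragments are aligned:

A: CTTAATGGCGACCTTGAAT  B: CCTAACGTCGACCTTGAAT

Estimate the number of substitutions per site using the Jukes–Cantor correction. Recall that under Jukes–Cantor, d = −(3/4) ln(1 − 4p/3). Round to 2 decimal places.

0.18

The sequences differ at 3 of 19 sites (2, 6, 8), so p = 3/19 ≈ 0.157895.
d = −(3/4) ln(1 − 4p/3) = −0.75 ln(1 − 0.210527) = −0.75 ln(0.789473)
  = −0.75 × (-0.236390) = 0.177293 substitutions/site.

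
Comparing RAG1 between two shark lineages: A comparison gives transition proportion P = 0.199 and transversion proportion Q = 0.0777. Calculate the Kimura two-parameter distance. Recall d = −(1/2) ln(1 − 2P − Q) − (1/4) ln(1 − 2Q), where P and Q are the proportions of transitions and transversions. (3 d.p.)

0.365

Under the Kimura two-parameter model, d = −½ ln(1 − 2P − Q) − ¼ ln(1 − 2Q).
1 − 2P − Q = 0.5243, giving −½ ln(0.5243) = 0.322846.
1 − 2Q = 0.8446, giving −¼ ln(0.8446) = 0.042223.
d = 0.322846 + 0.042223 = 0.365069.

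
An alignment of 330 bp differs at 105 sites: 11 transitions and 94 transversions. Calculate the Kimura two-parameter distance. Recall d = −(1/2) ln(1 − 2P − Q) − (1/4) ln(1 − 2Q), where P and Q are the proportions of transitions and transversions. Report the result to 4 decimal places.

0.4274

P = 11/330 ≈ 0.033333 and Q = 94/330 ≈ 0.284848.
Under the Kimura two-parameter model, d = −½ ln(1 − 2P − Q) − ¼ ln(1 − 2Q).
1 − 2P − Q = 0.648486, giving −½ ln(0.648486) = 0.216557.
1 − 2Q = 0.430304, giving −¼ ln(0.430304) = 0.210816.
d = 0.216557 + 0.210816 = 0.427373.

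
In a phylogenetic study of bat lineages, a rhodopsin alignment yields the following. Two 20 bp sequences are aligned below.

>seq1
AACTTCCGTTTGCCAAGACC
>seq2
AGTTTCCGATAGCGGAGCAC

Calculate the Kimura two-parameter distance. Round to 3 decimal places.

Of 20 sites, 3 differences are transitions and 5 are transversions, so P = 3/20 = 0.15 and Q = 5/20 = 0.25.
Under the Kimura two-parameter model, d = −½ ln(1 − 2P − Q) − ¼ ln(1 − 2Q).
1 − 2P − Q = 0.45, giving −½ ln(0.45) = 0.399254.
1 − 2Q = 0.5, giving −¼ ln(0.5) = 0.173287.
d = 0.399254 + 0.173287 = 0.572541.

0.573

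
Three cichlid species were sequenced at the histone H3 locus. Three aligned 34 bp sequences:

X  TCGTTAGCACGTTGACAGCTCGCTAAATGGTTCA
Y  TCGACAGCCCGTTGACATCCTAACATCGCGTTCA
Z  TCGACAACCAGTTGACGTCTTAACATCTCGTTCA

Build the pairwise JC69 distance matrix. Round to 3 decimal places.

d(X,Y) = 0.535, d(X,Z) = 0.597, d(Y,Z) = 0.164

X–Y: 13/34 sites differ → p ≈ 0.382353, d = −0.75 ln(1 − 0.509804) = 0.534712 ≈ 0.535.
X–Z: 14/34 sites differ → p ≈ 0.411765, d = −0.75 ln(1 − 0.54902) = 0.597249 ≈ 0.597.
Y–Z: 5/34 sites differ → p ≈ 0.147059, d = −0.75 ln(1 − 0.196079) = 0.163691 ≈ 0.164.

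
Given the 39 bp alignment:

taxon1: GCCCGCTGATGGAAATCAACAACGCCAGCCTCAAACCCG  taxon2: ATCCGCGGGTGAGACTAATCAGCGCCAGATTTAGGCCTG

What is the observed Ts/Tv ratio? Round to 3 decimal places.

Transitions are A↔G and C↔T; transversions are all other mismatches.
Transitions: 11. Transversions: 5.
R = 11/5 = 2.200.

2.200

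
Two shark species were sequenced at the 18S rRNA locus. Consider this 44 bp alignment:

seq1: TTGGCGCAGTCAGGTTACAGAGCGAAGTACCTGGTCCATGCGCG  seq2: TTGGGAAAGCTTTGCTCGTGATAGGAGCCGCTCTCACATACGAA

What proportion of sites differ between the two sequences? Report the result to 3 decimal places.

The sequences differ at 24 of 44 positions.
p = 24/44 = 0.545454… ≈ 0.545 (to 3 d.p.).

0.545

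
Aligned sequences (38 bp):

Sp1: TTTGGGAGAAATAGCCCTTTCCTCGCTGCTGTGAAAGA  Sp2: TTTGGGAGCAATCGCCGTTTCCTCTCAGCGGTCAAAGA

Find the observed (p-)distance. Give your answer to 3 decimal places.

The sequences differ at 7 of 38 positions (sites 9, 13, 17, 25, 27, 30, 33).
p = 7/38 = 0.184210… ≈ 0.184 (to 3 d.p.).

0.184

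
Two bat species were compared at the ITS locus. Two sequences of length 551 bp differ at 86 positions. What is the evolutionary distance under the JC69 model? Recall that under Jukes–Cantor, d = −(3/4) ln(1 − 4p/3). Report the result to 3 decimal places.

p = 86/551 ≈ 0.15608.
d = −(3/4) ln(1 − 4p/3) = −0.75 ln(1 − 0.208107) = −0.75 ln(0.791893)
  = −0.75 × (-0.233329) = 0.174997 substitutions/site.

0.175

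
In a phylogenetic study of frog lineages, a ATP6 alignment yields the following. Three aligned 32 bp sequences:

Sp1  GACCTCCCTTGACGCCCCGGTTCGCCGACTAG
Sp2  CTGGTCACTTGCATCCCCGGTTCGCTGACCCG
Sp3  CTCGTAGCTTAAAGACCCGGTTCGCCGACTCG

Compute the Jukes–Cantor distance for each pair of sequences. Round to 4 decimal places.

Sp1–Sp2: 11/32 sites differ → p = 0.34375, d = −0.75 ln(1 − 0.458333) = 0.459828 ≈ 0.4598.
Sp1–Sp3: 9/32 sites differ → p = 0.28125, d = −0.75 ln(1 − 0.375) = 0.352503 ≈ 0.3525.
Sp2–Sp3: 9/32 sites differ → p = 0.28125, d = −0.75 ln(1 − 0.375) = 0.352503 ≈ 0.3525.

d(Sp1,Sp2) = 0.4598, d(Sp1,Sp3) = 0.3525, d(Sp2,Sp3) = 0.3525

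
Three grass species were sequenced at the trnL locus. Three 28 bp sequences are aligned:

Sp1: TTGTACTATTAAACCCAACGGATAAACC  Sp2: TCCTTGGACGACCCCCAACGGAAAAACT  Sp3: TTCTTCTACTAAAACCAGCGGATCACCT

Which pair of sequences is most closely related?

Sp1–Sp2: 11/28 differ, p = 0.393, d = 0.556.
Sp1–Sp3: 8/28 differ, p = 0.286, d = 0.360.
Sp2–Sp3: 11/28 differ, p = 0.393, d = 0.556.
The smallest distance is between Sp1 and Sp3.

Sp1 and Sp3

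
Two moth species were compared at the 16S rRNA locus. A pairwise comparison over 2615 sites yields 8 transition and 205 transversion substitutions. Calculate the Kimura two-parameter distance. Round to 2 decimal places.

0.09

P = 8/2615 ≈ 0.003059 and Q = 205/2615 ≈ 0.078394.
Under the Kimura two-parameter model, d = −½ ln(1 − 2P − Q) − ¼ ln(1 − 2Q).
1 − 2P − Q = 0.915488, giving −½ ln(0.915488) = 0.044149.
1 − 2Q = 0.843212, giving −¼ ln(0.843212) = 0.042634.
d = 0.044149 + 0.042634 = 0.086783.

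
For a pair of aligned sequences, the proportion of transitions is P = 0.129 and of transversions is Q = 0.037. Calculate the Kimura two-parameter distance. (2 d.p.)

Under the Kimura two-parameter model, d = −½ ln(1 − 2P − Q) − ¼ ln(1 − 2Q).
1 − 2P − Q = 0.705, giving −½ ln(0.705) = 0.174779.
1 − 2Q = 0.926, giving −¼ ln(0.926) = 0.019220.
d = 0.174779 + 0.019220 = 0.193999.

0.19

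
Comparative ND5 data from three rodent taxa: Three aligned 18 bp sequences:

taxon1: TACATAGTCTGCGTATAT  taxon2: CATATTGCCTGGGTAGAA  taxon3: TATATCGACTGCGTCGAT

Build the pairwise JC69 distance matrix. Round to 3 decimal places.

d(taxon1,taxon2) = 0.548, d(taxon1,taxon3) = 0.347, d(taxon2,taxon3) = 0.441

taxon1–taxon2: 7/18 sites differ → p ≈ 0.388889, d = −0.75 ln(1 − 0.518519) = 0.548166 ≈ 0.548.
taxon1–taxon3: 5/18 sites differ → p ≈ 0.277778, d = −0.75 ln(1 − 0.370371) = 0.346968 ≈ 0.347.
taxon2–taxon3: 6/18 sites differ → p ≈ 0.333333, d = −0.75 ln(1 − 0.444444) = 0.440839 ≈ 0.441.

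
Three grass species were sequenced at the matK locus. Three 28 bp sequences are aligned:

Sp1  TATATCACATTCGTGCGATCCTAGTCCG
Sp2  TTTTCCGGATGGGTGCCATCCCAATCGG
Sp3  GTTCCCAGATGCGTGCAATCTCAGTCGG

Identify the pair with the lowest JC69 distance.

Sp1–Sp2: 11/28 differ, p = 0.393, d = 0.556.
Sp1–Sp3: 10/28 differ, p = 0.357, d = 0.485.
Sp2–Sp3: 7/28 differ, p = 0.250, d = 0.304.
The smallest distance is between Sp2 and Sp3.

Sp2 and Sp3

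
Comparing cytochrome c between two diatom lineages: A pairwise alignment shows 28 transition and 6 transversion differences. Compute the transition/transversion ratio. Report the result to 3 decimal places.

R = 28/6 = 4.666666… ≈ 4.667 (to 3 d.p.).

4.667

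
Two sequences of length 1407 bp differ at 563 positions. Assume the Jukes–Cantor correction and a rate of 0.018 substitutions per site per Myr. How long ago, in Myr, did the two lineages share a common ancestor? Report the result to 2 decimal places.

p = 563/1407 ≈ 0.400142.
d = −(3/4) ln(1 − 4p/3) = −0.75 ln(1 − 0.533523) = −0.75 ln(0.466477)
  = −0.75 × (-0.762547) = 0.571910 substitutions/site.
Under a molecular clock d = 2μt, so t = d/(2μ) = 0.571910 / (2 × 0.018) = 15.89 Myr.

15.89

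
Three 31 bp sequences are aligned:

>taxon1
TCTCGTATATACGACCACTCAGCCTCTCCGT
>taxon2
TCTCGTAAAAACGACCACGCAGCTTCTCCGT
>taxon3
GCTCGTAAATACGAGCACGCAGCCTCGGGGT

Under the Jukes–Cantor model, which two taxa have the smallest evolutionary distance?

taxon1 and taxon2

taxon1–taxon2: 4/31 differ, p = 0.129, d = 0.142.
taxon1–taxon3: 7/31 differ, p = 0.226, d = 0.269.
taxon2–taxon3: 7/31 differ, p = 0.226, d = 0.269.
The smallest distance is between taxon1 and taxon2.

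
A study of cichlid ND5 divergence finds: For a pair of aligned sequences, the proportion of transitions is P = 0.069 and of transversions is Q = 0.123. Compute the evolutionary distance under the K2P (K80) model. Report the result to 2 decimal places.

Under the Kimura two-parameter model, d = −½ ln(1 − 2P − Q) − ¼ ln(1 − 2Q).
1 − 2P − Q = 0.739, giving −½ ln(0.739) = 0.151229.
1 − 2Q = 0.754, giving −¼ ln(0.754) = 0.070591.
d = 0.151229 + 0.070591 = 0.221820.

0.22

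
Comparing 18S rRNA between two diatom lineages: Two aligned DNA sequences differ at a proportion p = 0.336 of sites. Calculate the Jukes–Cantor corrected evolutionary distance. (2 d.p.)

0.45

d = −(3/4) ln(1 − 4p/3) = −0.75 ln(1 − 0.448) = −0.75 ln(0.552)
  = −0.75 × (-0.594207) = 0.445655 substitutions/site.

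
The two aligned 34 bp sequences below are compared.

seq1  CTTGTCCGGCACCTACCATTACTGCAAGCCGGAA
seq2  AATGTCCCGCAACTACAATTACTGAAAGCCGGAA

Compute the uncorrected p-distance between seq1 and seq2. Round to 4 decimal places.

0.1765

The sequences differ at 6 of 34 positions (sites 1, 2, 8, 12, 17, 25).
p = 6/34 = 0.176470… ≈ 0.1765 (to 4 d.p.).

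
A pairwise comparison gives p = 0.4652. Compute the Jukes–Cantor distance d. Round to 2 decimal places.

d = −(3/4) ln(1 − 4p/3) = −0.75 ln(1 − 0.620267) = −0.75 ln(0.379733)
  = −0.75 × (-0.968287) = 0.726215 substitutions/site.

0.73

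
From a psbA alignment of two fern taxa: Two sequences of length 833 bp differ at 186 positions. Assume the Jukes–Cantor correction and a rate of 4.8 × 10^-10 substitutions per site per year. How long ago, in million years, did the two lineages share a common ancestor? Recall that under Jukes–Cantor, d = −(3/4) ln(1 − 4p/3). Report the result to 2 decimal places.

p = 186/833 ≈ 0.223289.
d = −(3/4) ln(1 − 4p/3) = −0.75 ln(1 − 0.297719) = −0.75 ln(0.702281)
  = −0.75 × (-0.353422) = 0.265067 substitutions/site.
Under a molecular clock d = 2μt, so t = d/(2μ) = 0.265067 / (2 × 4.8 × 10^-10) = 276.11 million years.

276.11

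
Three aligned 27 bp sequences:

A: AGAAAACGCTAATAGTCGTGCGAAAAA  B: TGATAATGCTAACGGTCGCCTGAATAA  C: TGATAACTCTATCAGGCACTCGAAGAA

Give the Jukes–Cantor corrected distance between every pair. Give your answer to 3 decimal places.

A–B: 9/27 sites differ → p ≈ 0.333333, d = −0.75 ln(1 − 0.444444) = 0.440839 ≈ 0.441.
A–C: 10/27 sites differ → p ≈ 0.37037, d = −0.75 ln(1 − 0.493827) = 0.510658 ≈ 0.511.
B–C: 9/27 sites differ → p ≈ 0.333333, d = −0.75 ln(1 − 0.444444) = 0.440839 ≈ 0.441.

d(A,B) = 0.441, d(A,C) = 0.511, d(B,C) = 0.441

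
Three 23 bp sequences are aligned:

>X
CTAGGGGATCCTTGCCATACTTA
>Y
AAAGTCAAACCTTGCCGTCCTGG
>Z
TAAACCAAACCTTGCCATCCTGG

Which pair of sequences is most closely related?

Y and Z

X–Y: 10/23 differ, p = 0.435, d = 0.650.
X–Z: 10/23 differ, p = 0.435, d = 0.650.
Y–Z: 4/23 differ, p = 0.174, d = 0.198.
The smallest distance is between Y and Z.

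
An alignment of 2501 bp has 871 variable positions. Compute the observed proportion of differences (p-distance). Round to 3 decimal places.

0.348

p = 871/2501 = 0.348260… ≈ 0.348 (to 3 d.p.).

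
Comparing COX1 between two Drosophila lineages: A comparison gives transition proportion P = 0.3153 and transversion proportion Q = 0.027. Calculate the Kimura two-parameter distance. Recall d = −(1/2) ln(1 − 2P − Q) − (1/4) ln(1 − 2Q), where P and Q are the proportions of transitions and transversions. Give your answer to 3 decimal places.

Under the Kimura two-parameter model, d = −½ ln(1 − 2P − Q) − ¼ ln(1 − 2Q).
1 − 2P − Q = 0.3424, giving −½ ln(0.3424) = 0.535888.
1 − 2Q = 0.946, giving −¼ ln(0.946) = 0.013878.
d = 0.535888 + 0.013878 = 0.549766.

0.550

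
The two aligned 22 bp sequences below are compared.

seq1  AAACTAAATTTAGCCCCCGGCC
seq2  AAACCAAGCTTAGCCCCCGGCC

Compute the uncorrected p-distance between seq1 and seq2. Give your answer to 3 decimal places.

0.136

The sequences differ at 3 of 22 positions (sites 5, 8, 9).
p = 3/22 = 0.136363… ≈ 0.136 (to 3 d.p.).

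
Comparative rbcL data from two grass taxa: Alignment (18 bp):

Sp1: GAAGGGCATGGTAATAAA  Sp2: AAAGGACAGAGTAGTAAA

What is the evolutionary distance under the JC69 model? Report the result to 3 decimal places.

The sequences differ at 5 of 18 sites (1, 6, 9, 10, 14), so p = 5/18 ≈ 0.277778.
d = −(3/4) ln(1 − 4p/3) = −0.75 ln(1 − 0.370371) = −0.75 ln(0.629629)
  = −0.75 × (-0.462625) = 0.346969 substitutions/site.

0.347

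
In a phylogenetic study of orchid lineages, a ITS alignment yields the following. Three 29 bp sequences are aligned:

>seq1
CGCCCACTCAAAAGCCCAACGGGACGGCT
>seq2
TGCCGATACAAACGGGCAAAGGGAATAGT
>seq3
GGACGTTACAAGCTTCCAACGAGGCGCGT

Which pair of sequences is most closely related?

seq1 and seq2

seq1–seq2: 12/29 differ, p = 0.414, d = 0.602.
seq1–seq3: 14/29 differ, p = 0.483, d = 0.774.
seq2–seq3: 13/29 differ, p = 0.448, d = 0.683.
The smallest distance is between seq1 and seq2.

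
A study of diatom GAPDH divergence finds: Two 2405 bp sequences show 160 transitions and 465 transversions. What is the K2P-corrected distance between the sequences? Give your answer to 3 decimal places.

0.320

P = 160/2405 ≈ 0.066528 and Q = 465/2405 ≈ 0.193347.
Under the Kimura two-parameter model, d = −½ ln(1 − 2P − Q) − ¼ ln(1 − 2Q).
1 − 2P − Q = 0.673597, giving −½ ln(0.673597) = 0.197562.
1 − 2Q = 0.613306, giving −¼ ln(0.613306) = 0.122223.
d = 0.197562 + 0.122223 = 0.319785.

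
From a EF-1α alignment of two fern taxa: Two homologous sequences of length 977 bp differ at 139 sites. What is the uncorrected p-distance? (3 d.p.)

0.142

p = 139/977 = 0.142272… ≈ 0.142 (to 3 d.p.).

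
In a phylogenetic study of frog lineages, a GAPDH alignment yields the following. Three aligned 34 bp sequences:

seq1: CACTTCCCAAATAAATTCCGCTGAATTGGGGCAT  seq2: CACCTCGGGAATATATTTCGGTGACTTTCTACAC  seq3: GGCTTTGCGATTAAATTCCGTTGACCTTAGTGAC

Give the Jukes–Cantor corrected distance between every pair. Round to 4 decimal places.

seq1–seq2: 13/34 sites differ → p ≈ 0.382353, d = −0.75 ln(1 − 0.509804) = 0.534712 ≈ 0.5347.
seq1–seq3: 14/34 sites differ → p ≈ 0.411765, d = −0.75 ln(1 − 0.54902) = 0.597249 ≈ 0.5972.
seq2–seq3: 14/34 sites differ → p ≈ 0.411765, d = −0.75 ln(1 − 0.54902) = 0.597249 ≈ 0.5972.

d(seq1,seq2) = 0.5347, d(seq1,seq3) = 0.5972, d(seq2,seq3) = 0.5972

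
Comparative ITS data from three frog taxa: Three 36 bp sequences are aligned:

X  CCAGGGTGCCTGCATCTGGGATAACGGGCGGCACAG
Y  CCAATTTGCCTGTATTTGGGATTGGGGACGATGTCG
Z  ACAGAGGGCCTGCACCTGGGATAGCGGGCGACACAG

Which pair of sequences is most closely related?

X and Z

X–Y: 14/36 differ, p = 0.389, d = 0.548.
X–Z: 6/36 differ, p = 0.167, d = 0.188.
Y–Z: 15/36 differ, p = 0.417, d = 0.608.
The smallest distance is between X and Z.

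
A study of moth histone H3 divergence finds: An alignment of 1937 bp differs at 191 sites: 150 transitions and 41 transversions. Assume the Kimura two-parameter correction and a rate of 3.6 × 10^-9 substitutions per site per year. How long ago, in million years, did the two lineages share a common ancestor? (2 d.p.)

14.95

P = 150/1937 ≈ 0.077439 and Q = 41/1937 ≈ 0.021167.
Under the Kimura two-parameter model, d = −½ ln(1 − 2P − Q) − ¼ ln(1 − 2Q).
1 − 2P − Q = 0.823955, giving −½ ln(0.823955) = 0.096820.
1 − 2Q = 0.957666, giving −¼ ln(0.957666) = 0.010814.
d = 0.096820 + 0.010814 = 0.107634.
Under a molecular clock d = 2μt, so t = d/(2μ) = 0.107634 / (2 × 3.6 × 10^-9) = 14.95 million years.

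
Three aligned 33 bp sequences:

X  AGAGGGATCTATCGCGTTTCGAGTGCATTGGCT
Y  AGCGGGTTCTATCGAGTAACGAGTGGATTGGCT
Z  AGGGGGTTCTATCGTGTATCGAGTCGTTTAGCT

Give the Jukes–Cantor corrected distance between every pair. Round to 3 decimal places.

X–Y: 6/33 sites differ → p ≈ 0.181818, d = −0.75 ln(1 − 0.242424) = 0.208224 ≈ 0.208.
X–Z: 8/33 sites differ → p ≈ 0.242424, d = −0.75 ln(1 − 0.323232) = 0.292820 ≈ 0.293.
Y–Z: 6/33 sites differ → p ≈ 0.181818, d = −0.75 ln(1 − 0.242424) = 0.208224 ≈ 0.208.

d(X,Y) = 0.208, d(X,Z) = 0.293, d(Y,Z) = 0.208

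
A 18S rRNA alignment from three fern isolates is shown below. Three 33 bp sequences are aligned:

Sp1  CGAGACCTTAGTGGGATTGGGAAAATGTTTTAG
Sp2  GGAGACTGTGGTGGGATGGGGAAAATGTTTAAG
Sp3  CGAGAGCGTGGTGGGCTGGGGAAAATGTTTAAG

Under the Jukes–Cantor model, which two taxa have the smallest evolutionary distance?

Sp1–Sp2: 6/33 differ, p = 0.182, d = 0.208.
Sp1–Sp3: 6/33 differ, p = 0.182, d = 0.208.
Sp2–Sp3: 4/33 differ, p = 0.121, d = 0.132.
The smallest distance is between Sp2 and Sp3.

Sp2 and Sp3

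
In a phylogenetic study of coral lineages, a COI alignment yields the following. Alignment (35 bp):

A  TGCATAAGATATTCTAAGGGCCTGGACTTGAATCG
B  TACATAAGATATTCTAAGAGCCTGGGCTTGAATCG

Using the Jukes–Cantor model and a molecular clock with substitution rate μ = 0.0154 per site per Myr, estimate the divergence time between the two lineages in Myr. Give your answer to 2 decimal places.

The sequences differ at 3 of 35 sites (2, 19, 26), so p = 3/35 ≈ 0.085714.
d = −(3/4) ln(1 − 4p/3) = −0.75 ln(1 − 0.114285) = −0.75 ln(0.885715)
  = −0.75 × (-0.121360) = 0.091020 substitutions/site.
Under a molecular clock d = 2μt, so t = d/(2μ) = 0.091020 / (2 × 0.0154) = 2.96 Myr.

2.96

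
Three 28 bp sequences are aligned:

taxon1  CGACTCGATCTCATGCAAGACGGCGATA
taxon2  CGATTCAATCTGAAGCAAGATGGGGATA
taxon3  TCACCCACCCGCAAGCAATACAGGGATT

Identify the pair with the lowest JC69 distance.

taxon1 and taxon2

taxon1–taxon2: 6/28 differ, p = 0.214, d = 0.252.
taxon1–taxon3: 12/28 differ, p = 0.429, d = 0.635.
taxon2–taxon3: 12/28 differ, p = 0.429, d = 0.635.
The smallest distance is between taxon1 and taxon2.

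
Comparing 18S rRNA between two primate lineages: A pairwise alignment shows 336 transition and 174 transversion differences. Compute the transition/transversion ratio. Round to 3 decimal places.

R = 336/174 = 1.931034… ≈ 1.931 (to 3 d.p.).

1.931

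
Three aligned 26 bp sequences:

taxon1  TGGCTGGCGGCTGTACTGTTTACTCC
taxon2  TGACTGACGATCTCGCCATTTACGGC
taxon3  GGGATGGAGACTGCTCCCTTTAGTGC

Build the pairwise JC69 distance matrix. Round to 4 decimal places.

d(taxon1,taxon2) = 0.7166, d(taxon1,taxon3) = 0.5393, d(taxon2,taxon3) = 0.7166

taxon1–taxon2: 12/26 sites differ → p ≈ 0.461538, d = −0.75 ln(1 − 0.615384) = 0.716632 ≈ 0.7166.
taxon1–taxon3: 10/26 sites differ → p ≈ 0.384615, d = −0.75 ln(1 − 0.51282) = 0.539341 ≈ 0.5393.
taxon2–taxon3: 12/26 sites differ → p ≈ 0.461538, d = −0.75 ln(1 − 0.615384) = 0.716632 ≈ 0.7166.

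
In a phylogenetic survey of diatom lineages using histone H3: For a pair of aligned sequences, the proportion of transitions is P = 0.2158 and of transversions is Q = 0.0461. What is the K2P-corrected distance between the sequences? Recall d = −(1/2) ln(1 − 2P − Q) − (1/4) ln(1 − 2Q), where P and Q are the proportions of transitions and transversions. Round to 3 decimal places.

0.349

Under the Kimura two-parameter model, d = −½ ln(1 − 2P − Q) − ¼ ln(1 − 2Q).
1 − 2P − Q = 0.5223, giving −½ ln(0.5223) = 0.324757.
1 − 2Q = 0.9078, giving −¼ ln(0.9078) = 0.024183.
d = 0.324757 + 0.024183 = 0.348940.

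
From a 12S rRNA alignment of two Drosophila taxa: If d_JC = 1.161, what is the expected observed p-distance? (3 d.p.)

p = (3/4)(1 − e^(−4d/3)) = 0.75 × (1 − e^(-1.548)) = 0.75 × (1 − 0.212673) = 0.590495.

0.590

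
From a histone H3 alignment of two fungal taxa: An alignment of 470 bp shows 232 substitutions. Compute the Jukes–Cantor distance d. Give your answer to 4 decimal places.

0.8051

p = 232/470 ≈ 0.493617.
d = −(3/4) ln(1 − 4p/3) = −0.75 ln(1 − 0.658156) = −0.75 ln(0.341844)
  = −0.75 × (-1.073401) = 0.805051 substitutions/site.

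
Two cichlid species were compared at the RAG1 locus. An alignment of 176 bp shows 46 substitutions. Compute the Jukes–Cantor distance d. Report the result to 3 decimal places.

0.321

p = 46/176 ≈ 0.261364.
d = −(3/4) ln(1 − 4p/3) = −0.75 ln(1 − 0.348485) = −0.75 ln(0.651515)
  = −0.75 × (-0.428455) = 0.321341 substitutions/site.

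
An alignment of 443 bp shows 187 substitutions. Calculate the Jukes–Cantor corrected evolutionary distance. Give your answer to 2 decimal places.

0.62

p = 187/443 ≈ 0.422122.
d = −(3/4) ln(1 − 4p/3) = −0.75 ln(1 − 0.562829) = −0.75 ln(0.437171)
  = −0.75 × (-0.827431) = 0.620573 substitutions/site.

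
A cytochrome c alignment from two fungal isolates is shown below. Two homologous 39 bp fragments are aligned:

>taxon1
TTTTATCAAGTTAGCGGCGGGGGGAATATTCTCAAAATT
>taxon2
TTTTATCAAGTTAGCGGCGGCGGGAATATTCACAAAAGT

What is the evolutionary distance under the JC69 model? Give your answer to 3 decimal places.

0.081

The sequences differ at 3 of 39 sites (21, 32, 38), so p = 3/39 ≈ 0.076923.
d = −(3/4) ln(1 − 4p/3) = −0.75 ln(1 − 0.102564) = −0.75 ln(0.897436)
  = −0.75 × (-0.108213) = 0.081160 substitutions/site.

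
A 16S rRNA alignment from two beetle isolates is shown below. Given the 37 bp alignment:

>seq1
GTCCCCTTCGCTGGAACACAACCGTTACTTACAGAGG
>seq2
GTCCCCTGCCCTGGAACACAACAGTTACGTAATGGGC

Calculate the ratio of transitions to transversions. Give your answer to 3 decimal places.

Transitions are A↔G and C↔T; transversions are all other mismatches.
Transitions: 1. Transversions: 7.
R = 1/7 = 0.142857… ≈ 0.143 (to 3 d.p.).

0.143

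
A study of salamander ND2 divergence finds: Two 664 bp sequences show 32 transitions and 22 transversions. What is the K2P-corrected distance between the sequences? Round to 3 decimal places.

0.086

P = 32/664 ≈ 0.048193 and Q = 22/664 ≈ 0.033133.
Under the Kimura two-parameter model, d = −½ ln(1 − 2P − Q) − ¼ ln(1 − 2Q).
1 − 2P − Q = 0.870481, giving −½ ln(0.870481) = 0.069355.
1 − 2Q = 0.933734, giving −¼ ln(0.933734) = 0.017141.
d = 0.069355 + 0.017141 = 0.086496.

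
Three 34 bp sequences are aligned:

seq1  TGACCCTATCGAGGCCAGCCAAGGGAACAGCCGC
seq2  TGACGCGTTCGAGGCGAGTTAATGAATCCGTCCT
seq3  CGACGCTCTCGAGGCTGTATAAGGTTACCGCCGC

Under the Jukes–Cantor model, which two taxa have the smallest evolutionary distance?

seq1 and seq3

seq1–seq2: 13/34 differ, p = 0.382, d = 0.535.
seq1–seq3: 11/34 differ, p = 0.324, d = 0.423.
seq2–seq3: 14/34 differ, p = 0.412, d = 0.597.
The smallest distance is between seq1 and seq3.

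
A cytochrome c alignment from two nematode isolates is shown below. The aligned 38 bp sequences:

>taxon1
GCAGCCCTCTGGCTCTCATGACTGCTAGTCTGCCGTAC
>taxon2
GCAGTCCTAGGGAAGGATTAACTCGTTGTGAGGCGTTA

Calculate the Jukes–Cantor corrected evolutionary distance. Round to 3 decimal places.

0.749

The sequences differ at 18 of 38 sites, so p = 18/38 ≈ 0.473684.
d = −(3/4) ln(1 − 4p/3) = −0.75 ln(1 − 0.631579) = −0.75 ln(0.368421)
  = −0.75 × (-0.998529) = 0.748897 substitutions/site.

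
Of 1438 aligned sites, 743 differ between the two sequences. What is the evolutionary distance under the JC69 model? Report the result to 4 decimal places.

p = 743/1438 ≈ 0.51669.
d = −(3/4) ln(1 − 4p/3) = −0.75 ln(1 − 0.68892) = −0.75 ln(0.31108)
  = −0.75 × (-1.167705) = 0.875779 substitutions/site.

0.8758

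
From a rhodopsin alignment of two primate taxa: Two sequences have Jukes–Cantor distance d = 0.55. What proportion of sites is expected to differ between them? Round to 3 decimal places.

p = (3/4)(1 − e^(−4d/3)) = 0.75 × (1 − e^(-0.733333)) = 0.75 × (1 − 0.480305) = 0.389771.

0.390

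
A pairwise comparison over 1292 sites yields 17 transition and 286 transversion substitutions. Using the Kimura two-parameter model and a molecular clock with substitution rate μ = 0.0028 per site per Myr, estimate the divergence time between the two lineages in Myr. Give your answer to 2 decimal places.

P = 17/1292 ≈ 0.013158 and Q = 286/1292 ≈ 0.221362.
Under the Kimura two-parameter model, d = −½ ln(1 − 2P − Q) − ¼ ln(1 − 2Q).
1 − 2P − Q = 0.752322, giving −½ ln(0.752322) = 0.142295.
1 − 2Q = 0.557276, giving −¼ ln(0.557276) = 0.146174.
d = 0.142295 + 0.146174 = 0.288469.
Under a molecular clock d = 2μt, so t = d/(2μ) = 0.288469 / (2 × 0.0028) = 51.51 Myr.

51.51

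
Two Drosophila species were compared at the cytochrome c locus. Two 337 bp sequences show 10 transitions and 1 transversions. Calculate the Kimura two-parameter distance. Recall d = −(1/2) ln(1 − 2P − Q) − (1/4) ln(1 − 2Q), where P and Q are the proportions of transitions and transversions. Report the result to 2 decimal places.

0.03

P = 10/337 ≈ 0.029674 and Q = 1/337 ≈ 0.002967.
Under the Kimura two-parameter model, d = −½ ln(1 − 2P − Q) − ¼ ln(1 − 2Q).
1 − 2P − Q = 0.937685, giving −½ ln(0.937685) = 0.032171.
1 − 2Q = 0.994066, giving −¼ ln(0.994066) = 0.001488.
d = 0.032171 + 0.001488 = 0.033659.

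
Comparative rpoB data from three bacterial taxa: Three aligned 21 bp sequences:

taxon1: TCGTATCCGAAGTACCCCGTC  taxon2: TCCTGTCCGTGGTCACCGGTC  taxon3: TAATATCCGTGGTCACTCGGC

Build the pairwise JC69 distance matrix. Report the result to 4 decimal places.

taxon1–taxon2: 7/21 sites differ → p ≈ 0.333333, d = −0.75 ln(1 − 0.444444) = 0.440839 ≈ 0.4408.
taxon1–taxon3: 8/21 sites differ → p ≈ 0.380952, d = −0.75 ln(1 − 0.507936) = 0.531860 ≈ 0.5319.
taxon2–taxon3: 6/21 sites differ → p ≈ 0.285714, d = −0.75 ln(1 − 0.380952) = 0.359679 ≈ 0.3597.

d(taxon1,taxon2) = 0.4408, d(taxon1,taxon3) = 0.5319, d(taxon2,taxon3) = 0.3597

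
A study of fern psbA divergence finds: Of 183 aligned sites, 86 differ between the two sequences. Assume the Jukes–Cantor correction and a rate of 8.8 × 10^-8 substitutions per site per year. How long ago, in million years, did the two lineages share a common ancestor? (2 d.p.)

4.20

p = 86/183 ≈ 0.469945.
d = −(3/4) ln(1 − 4p/3) = −0.75 ln(1 − 0.626593) = −0.75 ln(0.373407)
  = −0.75 × (-0.985086) = 0.738815 substitutions/site.
Under a molecular clock d = 2μt, so t = d/(2μ) = 0.738815 / (2 × 8.8 × 10^-8) = 4.20 million years.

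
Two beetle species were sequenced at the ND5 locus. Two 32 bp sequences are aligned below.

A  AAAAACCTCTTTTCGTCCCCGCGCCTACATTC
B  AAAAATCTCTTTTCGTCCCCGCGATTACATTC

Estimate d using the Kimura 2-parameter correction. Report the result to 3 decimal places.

Of 32 sites, 2 differences are transitions and 1 are transversions, so P = 2/32 = 0.0625 and Q = 1/32 = 0.03125.
Under the Kimura two-parameter model, d = −½ ln(1 − 2P − Q) − ¼ ln(1 − 2Q).
1 − 2P − Q = 0.84375, giving −½ ln(0.84375) = 0.084950.
1 − 2Q = 0.9375, giving −¼ ln(0.9375) = 0.016135.
d = 0.084950 + 0.016135 = 0.101085.

0.101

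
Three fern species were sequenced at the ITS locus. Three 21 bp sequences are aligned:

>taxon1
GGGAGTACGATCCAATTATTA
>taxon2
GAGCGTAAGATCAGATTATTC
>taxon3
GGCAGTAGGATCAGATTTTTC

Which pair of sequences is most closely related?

taxon1–taxon2: 6/21 differ, p = 0.286, d = 0.360.
taxon1–taxon3: 6/21 differ, p = 0.286, d = 0.360.
taxon2–taxon3: 5/21 differ, p = 0.238, d = 0.286.
The smallest distance is between taxon2 and taxon3.

taxon2 and taxon3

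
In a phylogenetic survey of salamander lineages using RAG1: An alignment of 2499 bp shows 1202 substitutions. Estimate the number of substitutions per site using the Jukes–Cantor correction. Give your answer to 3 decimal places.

0.769

p = 1202/2499 ≈ 0.480992.
d = −(3/4) ln(1 − 4p/3) = −0.75 ln(1 − 0.641323) = −0.75 ln(0.358677)
  = −0.75 × (-1.025333) = 0.769000 substitutions/site.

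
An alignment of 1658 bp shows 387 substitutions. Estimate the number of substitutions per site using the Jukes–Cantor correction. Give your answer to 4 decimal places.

0.2796

p = 387/1658 ≈ 0.233414.
d = −(3/4) ln(1 − 4p/3) = −0.75 ln(1 − 0.311219) = −0.75 ln(0.688781)
  = −0.75 × (-0.372832) = 0.279624 substitutions/site.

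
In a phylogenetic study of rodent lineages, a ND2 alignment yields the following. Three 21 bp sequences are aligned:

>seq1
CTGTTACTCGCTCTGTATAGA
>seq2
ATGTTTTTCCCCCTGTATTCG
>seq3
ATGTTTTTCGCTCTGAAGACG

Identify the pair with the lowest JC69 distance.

seq2 and seq3

seq1–seq2: 8/21 differ, p = 0.381, d = 0.532.
seq1–seq3: 7/21 differ, p = 0.333, d = 0.441.
seq2–seq3: 5/21 differ, p = 0.238, d = 0.286.
The smallest distance is between seq2 and seq3.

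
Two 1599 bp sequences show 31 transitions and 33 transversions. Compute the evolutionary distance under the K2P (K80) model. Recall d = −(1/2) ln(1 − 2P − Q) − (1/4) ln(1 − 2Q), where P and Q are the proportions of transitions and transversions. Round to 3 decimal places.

P = 31/1599 ≈ 0.019387 and Q = 33/1599 ≈ 0.020638.
Under the Kimura two-parameter model, d = −½ ln(1 − 2P − Q) − ¼ ln(1 − 2Q).
1 − 2P − Q = 0.940588, giving −½ ln(0.940588) = 0.030625.
1 − 2Q = 0.958724, giving −¼ ln(0.958724) = 0.010538.
d = 0.030625 + 0.010538 = 0.041163.

0.041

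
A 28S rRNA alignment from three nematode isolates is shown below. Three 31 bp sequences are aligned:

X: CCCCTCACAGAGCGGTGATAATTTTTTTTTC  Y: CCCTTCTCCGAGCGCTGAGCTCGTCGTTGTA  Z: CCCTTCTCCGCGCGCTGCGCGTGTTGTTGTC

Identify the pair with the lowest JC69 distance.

Y and Z

X–Y: 13/31 differ, p = 0.419, d = 0.614.
X–Z: 12/31 differ, p = 0.387, d = 0.544.
Y–Z: 6/31 differ, p = 0.194, d = 0.224.
The smallest distance is between Y and Z.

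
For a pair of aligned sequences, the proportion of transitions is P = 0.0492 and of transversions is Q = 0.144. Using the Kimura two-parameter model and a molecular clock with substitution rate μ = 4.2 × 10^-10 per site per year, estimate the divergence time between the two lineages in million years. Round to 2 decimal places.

266.33

Under the Kimura two-parameter model, d = −½ ln(1 − 2P − Q) − ¼ ln(1 − 2Q).
1 − 2P − Q = 0.7576, giving −½ ln(0.7576) = 0.138800.
1 − 2Q = 0.712, giving −¼ ln(0.712) = 0.084919.
d = 0.138800 + 0.084919 = 0.223719.
Under a molecular clock d = 2μt, so t = d/(2μ) = 0.223719 / (2 × 4.2 × 10^-10) = 266.33 million years.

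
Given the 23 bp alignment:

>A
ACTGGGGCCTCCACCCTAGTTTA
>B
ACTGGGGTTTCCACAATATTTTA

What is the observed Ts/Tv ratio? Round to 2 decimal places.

0.67

Transitions are A↔G and C↔T; transversions are all other mismatches.
Transitions: 2. Transversions: 3.
R = 2/3 = 0.666666… ≈ 0.67 (to 2 d.p.).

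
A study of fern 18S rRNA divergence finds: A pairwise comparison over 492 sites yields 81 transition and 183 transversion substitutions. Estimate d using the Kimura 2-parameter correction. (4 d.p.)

0.9446

P = 81/492 ≈ 0.164634 and Q = 183/492 ≈ 0.371951.
Under the Kimura two-parameter model, d = −½ ln(1 − 2P − Q) − ¼ ln(1 − 2Q).
1 − 2P − Q = 0.298781, giving −½ ln(0.298781) = 0.604022.
1 − 2Q = 0.256098, giving −¼ ln(0.256098) = 0.340549.
d = 0.604022 + 0.340549 = 0.944571.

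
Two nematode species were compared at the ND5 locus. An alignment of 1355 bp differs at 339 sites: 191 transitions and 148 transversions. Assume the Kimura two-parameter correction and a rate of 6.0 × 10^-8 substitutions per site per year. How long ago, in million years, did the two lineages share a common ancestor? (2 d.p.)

2.58

P = 191/1355 ≈ 0.140959 and Q = 148/1355 ≈ 0.109225.
Under the Kimura two-parameter model, d = −½ ln(1 − 2P − Q) − ¼ ln(1 − 2Q).
1 − 2P − Q = 0.608857, giving −½ ln(0.608857) = 0.248086.
1 − 2Q = 0.78155, giving −¼ ln(0.78155) = 0.061619.
d = 0.248086 + 0.061619 = 0.309705.
Under a molecular clock d = 2μt, so t = d/(2μ) = 0.309705 / (2 × 6.0 × 10^-8) = 2.58 million years.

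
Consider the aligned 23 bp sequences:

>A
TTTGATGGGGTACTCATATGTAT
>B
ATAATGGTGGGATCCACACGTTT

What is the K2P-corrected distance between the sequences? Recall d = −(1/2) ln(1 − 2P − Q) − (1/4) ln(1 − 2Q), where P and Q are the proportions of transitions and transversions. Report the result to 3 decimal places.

0.906

Of 23 sites, 5 differences are transitions and 7 are transversions, so P = 5/23 ≈ 0.217391 and Q = 7/23 ≈ 0.304348.
Under the Kimura two-parameter model, d = −½ ln(1 − 2P − Q) − ¼ ln(1 − 2Q).
1 − 2P − Q = 0.26087, giving −½ ln(0.26087) = 0.671867.
1 − 2Q = 0.391304, giving −¼ ln(0.391304) = 0.234568.
d = 0.671867 + 0.234568 = 0.906435.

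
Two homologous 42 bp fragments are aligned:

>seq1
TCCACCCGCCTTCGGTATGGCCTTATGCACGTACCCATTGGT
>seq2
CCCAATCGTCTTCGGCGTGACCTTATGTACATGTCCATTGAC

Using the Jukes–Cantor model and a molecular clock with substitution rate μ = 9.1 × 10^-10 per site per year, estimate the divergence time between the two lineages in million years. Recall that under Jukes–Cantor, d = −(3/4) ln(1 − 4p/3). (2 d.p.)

The sequences differ at 13 of 42 sites, so p = 13/42 ≈ 0.309524.
d = −(3/4) ln(1 − 4p/3) = −0.75 ln(1 − 0.412699) = −0.75 ln(0.587301)
  = −0.75 × (-0.532218) = 0.399164 substitutions/site.
Under a molecular clock d = 2μt, so t = d/(2μ) = 0.399164 / (2 × 9.1 × 10^-10) = 219.32 million years.

219.32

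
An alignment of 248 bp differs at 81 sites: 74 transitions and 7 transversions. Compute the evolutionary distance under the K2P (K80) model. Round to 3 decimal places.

0.505

P = 74/248 ≈ 0.298387 and Q = 7/248 ≈ 0.028226.
Under the Kimura two-parameter model, d = −½ ln(1 − 2P − Q) − ¼ ln(1 − 2Q).
1 − 2P − Q = 0.375, giving −½ ln(0.375) = 0.490415.
1 − 2Q = 0.943548, giving −¼ ln(0.943548) = 0.014527.
d = 0.490415 + 0.014527 = 0.504942.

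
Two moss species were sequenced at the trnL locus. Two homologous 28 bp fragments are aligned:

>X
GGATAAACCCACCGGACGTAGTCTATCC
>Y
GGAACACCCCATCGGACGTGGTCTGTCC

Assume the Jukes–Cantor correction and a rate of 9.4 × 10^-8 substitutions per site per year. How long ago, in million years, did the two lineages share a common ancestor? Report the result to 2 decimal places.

1.34

The sequences differ at 6 of 28 sites (4, 5, 7, 12, 20, 25), so p = 6/28 ≈ 0.214286.
d = −(3/4) ln(1 − 4p/3) = −0.75 ln(1 − 0.285715) = −0.75 ln(0.714285)
  = −0.75 × (-0.336473) = 0.252355 substitutions/site.
Under a molecular clock d = 2μt, so t = d/(2μ) = 0.252355 / (2 × 9.4 × 10^-8) = 1.34 million years.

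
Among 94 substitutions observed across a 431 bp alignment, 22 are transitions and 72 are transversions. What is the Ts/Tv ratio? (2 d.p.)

0.31

R = 22/72 = 0.305555… ≈ 0.31 (to 2 d.p.).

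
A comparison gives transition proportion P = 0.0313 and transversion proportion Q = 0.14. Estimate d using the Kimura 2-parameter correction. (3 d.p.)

0.195

Under the Kimura two-parameter model, d = −½ ln(1 − 2P − Q) − ¼ ln(1 − 2Q).
1 − 2P − Q = 0.7974, giving −½ ln(0.7974) = 0.113199.
1 − 2Q = 0.72, giving −¼ ln(0.72) = 0.082126.
d = 0.113199 + 0.082126 = 0.195325.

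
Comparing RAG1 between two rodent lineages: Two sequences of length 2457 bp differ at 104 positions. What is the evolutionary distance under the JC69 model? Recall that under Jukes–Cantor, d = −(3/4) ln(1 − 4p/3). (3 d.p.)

p = 104/2457 ≈ 0.042328.
d = −(3/4) ln(1 − 4p/3) = −0.75 ln(1 − 0.056437) = −0.75 ln(0.943563)
  = −0.75 × (-0.058092) = 0.043569 substitutions/site.

0.044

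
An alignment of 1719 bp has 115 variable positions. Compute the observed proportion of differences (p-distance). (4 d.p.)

0.0669

p = 115/1719 = 0.066899… ≈ 0.0669 (to 4 d.p.).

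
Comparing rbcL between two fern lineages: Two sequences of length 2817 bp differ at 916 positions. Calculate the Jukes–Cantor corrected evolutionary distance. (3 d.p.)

p = 916/2817 ≈ 0.325169.
d = −(3/4) ln(1 − 4p/3) = −0.75 ln(1 − 0.433559) = −0.75 ln(0.566441)
  = −0.75 × (-0.568382) = 0.426287 substitutions/site.

0.426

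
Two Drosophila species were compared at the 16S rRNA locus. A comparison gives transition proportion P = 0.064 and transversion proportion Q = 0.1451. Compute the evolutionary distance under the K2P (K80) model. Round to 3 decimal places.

Under the Kimura two-parameter model, d = −½ ln(1 − 2P − Q) − ¼ ln(1 − 2Q).
1 − 2P − Q = 0.7269, giving −½ ln(0.7269) = 0.159483.
1 − 2Q = 0.7098, giving −¼ ln(0.7098) = 0.085693.
d = 0.159483 + 0.085693 = 0.245176.

0.245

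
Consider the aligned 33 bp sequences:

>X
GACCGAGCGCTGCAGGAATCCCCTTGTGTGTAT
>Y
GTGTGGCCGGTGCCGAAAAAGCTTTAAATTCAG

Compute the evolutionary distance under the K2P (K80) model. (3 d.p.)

0.983

Of 33 sites, 7 differences are transitions and 11 are transversions, so P = 7/33 ≈ 0.212121 and Q = 11/33 ≈ 0.333333.
Under the Kimura two-parameter model, d = −½ ln(1 − 2P − Q) − ¼ ln(1 − 2Q).
1 − 2P − Q = 0.242425, giving −½ ln(0.242425) = 0.708531.
1 − 2Q = 0.333334, giving −¼ ln(0.333334) = 0.274653.
d = 0.708531 + 0.274653 = 0.983184.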